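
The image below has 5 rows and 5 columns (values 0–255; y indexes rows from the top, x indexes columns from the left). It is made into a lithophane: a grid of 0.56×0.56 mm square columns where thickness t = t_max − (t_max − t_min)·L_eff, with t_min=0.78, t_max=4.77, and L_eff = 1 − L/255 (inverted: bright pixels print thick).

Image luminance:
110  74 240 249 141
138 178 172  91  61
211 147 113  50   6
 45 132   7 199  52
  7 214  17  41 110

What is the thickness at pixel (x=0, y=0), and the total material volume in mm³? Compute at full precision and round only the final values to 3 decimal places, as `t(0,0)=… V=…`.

t(0,0)=2.501 V=19.879

span = t_max - t_min = 4.77 - 0.78 = 3.990
L(0,0) = 110, L_eff = 1 - 110/255 = 0.568627 (inverted)
t(0,0) = 4.77 - 3.990·0.568627 = 2.501
Σt over all 5·5 pixels = 63.39
V = pitch²·Σt = 0.56²·63.39 = 19.879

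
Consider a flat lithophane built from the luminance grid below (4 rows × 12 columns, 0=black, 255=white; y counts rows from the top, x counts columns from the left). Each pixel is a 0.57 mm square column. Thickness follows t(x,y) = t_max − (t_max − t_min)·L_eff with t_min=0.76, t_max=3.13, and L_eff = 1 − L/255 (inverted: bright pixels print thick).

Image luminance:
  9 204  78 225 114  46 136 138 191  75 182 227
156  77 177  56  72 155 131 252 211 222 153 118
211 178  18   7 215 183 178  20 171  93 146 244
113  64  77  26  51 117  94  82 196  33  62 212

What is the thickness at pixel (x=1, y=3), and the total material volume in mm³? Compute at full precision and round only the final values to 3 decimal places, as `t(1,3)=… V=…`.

span = t_max - t_min = 3.13 - 0.76 = 2.370
L(1,3) = 64, L_eff = 1 - 64/255 = 0.749020 (inverted)
t(1,3) = 3.13 - 2.370·0.749020 = 1.355
Σt over all 4·12 pixels = 199891/2125 ≈ 94.0663529
V = pitch²·Σt = 0.57²·199891/2125 = 30.562

t(1,3)=1.355 V=30.562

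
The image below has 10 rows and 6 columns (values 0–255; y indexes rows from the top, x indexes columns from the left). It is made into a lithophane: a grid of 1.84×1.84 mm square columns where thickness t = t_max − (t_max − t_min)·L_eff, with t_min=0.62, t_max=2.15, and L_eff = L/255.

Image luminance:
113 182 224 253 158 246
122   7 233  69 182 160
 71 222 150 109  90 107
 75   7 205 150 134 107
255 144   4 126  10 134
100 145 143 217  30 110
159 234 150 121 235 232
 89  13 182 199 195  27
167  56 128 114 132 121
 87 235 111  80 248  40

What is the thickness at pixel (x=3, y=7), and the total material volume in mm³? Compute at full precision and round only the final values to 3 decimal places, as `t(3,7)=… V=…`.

span = t_max - t_min = 2.15 - 0.62 = 1.530
L(3,7) = 199, L_eff = 199/255 = 0.780392
t(3,7) = 2.15 - 1.530·0.780392 = 0.956
Σt over all 10·6 pixels = 80.106
V = pitch²·Σt = 1.84²·80.106 = 271.207

t(3,7)=0.956 V=271.207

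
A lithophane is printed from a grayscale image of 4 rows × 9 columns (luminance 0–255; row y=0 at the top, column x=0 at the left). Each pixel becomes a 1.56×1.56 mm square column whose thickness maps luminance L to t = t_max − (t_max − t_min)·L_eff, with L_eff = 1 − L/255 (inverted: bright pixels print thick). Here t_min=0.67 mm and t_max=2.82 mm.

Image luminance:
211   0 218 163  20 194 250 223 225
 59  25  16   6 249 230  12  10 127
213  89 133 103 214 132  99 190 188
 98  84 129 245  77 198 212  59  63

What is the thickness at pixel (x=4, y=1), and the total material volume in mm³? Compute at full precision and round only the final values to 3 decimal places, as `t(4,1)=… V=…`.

span = t_max - t_min = 2.82 - 0.67 = 2.150
L(4,1) = 249, L_eff = 1 - 249/255 = 0.023529 (inverted)
t(4,1) = 2.82 - 2.150·0.023529 = 2.769
Σt over all 4·9 pixels = 27322/425 ≈ 64.2870588
V = pitch²·Σt = 1.56²·27322/425 = 156.449

t(4,1)=2.769 V=156.449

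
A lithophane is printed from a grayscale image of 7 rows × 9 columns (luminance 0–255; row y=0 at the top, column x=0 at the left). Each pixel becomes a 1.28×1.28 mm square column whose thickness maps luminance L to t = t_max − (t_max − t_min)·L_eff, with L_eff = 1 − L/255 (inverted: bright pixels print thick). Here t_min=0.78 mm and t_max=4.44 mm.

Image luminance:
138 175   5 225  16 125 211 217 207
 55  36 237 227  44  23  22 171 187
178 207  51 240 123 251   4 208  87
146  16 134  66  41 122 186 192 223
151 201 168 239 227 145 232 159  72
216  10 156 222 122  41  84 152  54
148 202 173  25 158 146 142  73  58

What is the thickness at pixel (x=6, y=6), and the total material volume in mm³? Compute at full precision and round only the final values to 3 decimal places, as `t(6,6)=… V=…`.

t(6,6)=2.818 V=282.089

span = t_max - t_min = 4.44 - 0.78 = 3.660
L(6,6) = 142, L_eff = 1 - 142/255 = 0.443137 (inverted)
t(6,6) = 4.44 - 3.660·0.443137 = 2.818
Σt over all 7·9 pixels = 731737/4250 ≈ 172.1734118
V = pitch²·Σt = 1.28²·731737/4250 = 282.089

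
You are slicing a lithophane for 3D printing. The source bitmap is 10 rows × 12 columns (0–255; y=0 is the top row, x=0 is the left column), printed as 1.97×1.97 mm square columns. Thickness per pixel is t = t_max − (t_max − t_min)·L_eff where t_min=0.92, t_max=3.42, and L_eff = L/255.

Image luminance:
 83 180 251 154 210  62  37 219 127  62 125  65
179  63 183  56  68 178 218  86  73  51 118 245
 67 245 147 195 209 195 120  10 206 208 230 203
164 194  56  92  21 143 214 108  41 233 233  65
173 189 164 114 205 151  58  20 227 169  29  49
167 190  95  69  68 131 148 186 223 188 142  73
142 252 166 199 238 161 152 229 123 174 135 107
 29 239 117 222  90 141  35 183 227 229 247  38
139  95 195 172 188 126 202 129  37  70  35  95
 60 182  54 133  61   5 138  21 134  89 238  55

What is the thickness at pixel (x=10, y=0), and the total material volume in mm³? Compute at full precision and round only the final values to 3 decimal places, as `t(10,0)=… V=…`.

span = t_max - t_min = 3.42 - 0.92 = 2.500
L(10,0) = 125, L_eff = 125/255 = 0.490196
t(10,0) = 3.42 - 2.500·0.490196 = 2.195
Σt over all 10·12 pixels = 63532/255 ≈ 249.1450980
V = pitch²·Σt = 1.97²·63532/255 = 966.907

t(10,0)=2.195 V=966.907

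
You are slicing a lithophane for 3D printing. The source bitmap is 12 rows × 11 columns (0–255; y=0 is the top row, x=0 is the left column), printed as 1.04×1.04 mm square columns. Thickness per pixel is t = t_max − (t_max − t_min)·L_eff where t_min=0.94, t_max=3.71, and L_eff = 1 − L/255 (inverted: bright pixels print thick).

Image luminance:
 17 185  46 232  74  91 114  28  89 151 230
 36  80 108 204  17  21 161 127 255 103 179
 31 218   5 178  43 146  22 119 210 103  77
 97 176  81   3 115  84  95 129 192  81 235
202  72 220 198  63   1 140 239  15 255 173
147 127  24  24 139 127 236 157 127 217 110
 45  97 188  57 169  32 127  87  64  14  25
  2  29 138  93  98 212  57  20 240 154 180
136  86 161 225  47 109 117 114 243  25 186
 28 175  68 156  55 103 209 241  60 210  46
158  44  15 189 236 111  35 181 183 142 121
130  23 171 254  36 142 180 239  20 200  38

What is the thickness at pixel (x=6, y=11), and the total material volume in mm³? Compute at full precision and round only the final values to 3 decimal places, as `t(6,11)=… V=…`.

span = t_max - t_min = 3.71 - 0.94 = 2.770
L(6,11) = 180, L_eff = 1 - 180/255 = 0.294118 (inverted)
t(6,11) = 3.71 - 2.770·0.294118 = 2.895
Σt over all 12·11 pixels = 2511423/8500 ≈ 295.4615294
V = pitch²·Σt = 1.04²·2511423/8500 = 319.571

t(6,11)=2.895 V=319.571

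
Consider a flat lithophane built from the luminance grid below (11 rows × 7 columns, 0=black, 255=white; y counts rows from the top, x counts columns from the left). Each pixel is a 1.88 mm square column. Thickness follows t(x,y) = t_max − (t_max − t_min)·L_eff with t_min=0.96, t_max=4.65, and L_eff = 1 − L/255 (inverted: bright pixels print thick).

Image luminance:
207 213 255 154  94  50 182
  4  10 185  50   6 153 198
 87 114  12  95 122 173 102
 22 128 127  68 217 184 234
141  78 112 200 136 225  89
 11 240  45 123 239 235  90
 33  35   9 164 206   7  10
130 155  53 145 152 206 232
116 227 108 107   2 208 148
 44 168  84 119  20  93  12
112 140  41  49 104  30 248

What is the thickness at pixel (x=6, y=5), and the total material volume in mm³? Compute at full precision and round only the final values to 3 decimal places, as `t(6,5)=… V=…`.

t(6,5)=2.262 V=728.062

span = t_max - t_min = 4.65 - 0.96 = 3.690
L(6,5) = 90, L_eff = 1 - 90/255 = 0.647059 (inverted)
t(6,5) = 4.65 - 3.690·0.647059 = 2.262
Σt over all 11·7 pixels = 1750941/8500 ≈ 205.9930588
V = pitch²·Σt = 1.88²·1750941/8500 = 728.062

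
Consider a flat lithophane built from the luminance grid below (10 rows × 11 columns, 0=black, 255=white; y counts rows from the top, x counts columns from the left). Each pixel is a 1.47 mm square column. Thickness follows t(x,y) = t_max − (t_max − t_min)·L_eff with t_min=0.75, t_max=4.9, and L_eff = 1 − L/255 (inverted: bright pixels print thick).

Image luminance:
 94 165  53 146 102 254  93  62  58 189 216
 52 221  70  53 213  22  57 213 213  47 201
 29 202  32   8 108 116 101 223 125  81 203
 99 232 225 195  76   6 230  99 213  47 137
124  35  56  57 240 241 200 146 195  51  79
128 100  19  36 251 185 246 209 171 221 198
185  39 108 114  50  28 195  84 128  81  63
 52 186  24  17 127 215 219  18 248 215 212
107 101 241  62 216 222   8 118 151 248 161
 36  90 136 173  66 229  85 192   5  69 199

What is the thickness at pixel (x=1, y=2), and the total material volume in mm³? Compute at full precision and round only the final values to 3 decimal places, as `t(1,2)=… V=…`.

t(1,2)=4.037 V=680.889

span = t_max - t_min = 4.9 - 0.75 = 4.150
L(1,2) = 202, L_eff = 1 - 202/255 = 0.207843 (inverted)
t(1,2) = 4.9 - 4.150·0.207843 = 4.037
Σt over all 10·11 pixels = 267831/850 ≈ 315.0952941
V = pitch²·Σt = 1.47²·267831/850 = 680.889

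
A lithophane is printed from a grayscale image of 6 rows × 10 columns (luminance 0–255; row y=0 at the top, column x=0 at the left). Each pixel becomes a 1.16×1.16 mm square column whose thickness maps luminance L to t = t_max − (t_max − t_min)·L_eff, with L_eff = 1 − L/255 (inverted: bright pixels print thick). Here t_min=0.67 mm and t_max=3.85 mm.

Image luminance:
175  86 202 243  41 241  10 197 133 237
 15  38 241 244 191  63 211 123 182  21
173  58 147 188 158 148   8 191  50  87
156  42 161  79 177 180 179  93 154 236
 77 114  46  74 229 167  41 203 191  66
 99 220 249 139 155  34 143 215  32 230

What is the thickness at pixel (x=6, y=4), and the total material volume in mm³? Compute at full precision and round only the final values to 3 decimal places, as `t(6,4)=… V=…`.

span = t_max - t_min = 3.85 - 0.67 = 3.180
L(6,4) = 41, L_eff = 1 - 41/255 = 0.839216 (inverted)
t(6,4) = 3.85 - 3.180·0.839216 = 1.181
Σt over all 6·10 pixels = 609849/4250 ≈ 143.4938824
V = pitch²·Σt = 1.16²·609849/4250 = 193.085

t(6,4)=1.181 V=193.085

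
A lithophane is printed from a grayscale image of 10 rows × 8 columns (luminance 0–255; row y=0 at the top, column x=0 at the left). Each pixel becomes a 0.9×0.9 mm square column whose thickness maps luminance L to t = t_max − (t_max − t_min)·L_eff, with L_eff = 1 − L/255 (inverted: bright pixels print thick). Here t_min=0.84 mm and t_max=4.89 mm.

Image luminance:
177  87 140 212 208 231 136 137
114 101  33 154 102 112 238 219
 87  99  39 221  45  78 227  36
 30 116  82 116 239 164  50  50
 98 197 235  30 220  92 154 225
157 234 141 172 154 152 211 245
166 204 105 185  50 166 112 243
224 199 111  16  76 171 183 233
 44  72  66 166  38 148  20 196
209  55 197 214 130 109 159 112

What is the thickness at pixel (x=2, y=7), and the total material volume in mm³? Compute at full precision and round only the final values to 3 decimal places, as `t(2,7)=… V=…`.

t(2,7)=2.603 V=198.208

span = t_max - t_min = 4.89 - 0.84 = 4.050
L(2,7) = 111, L_eff = 1 - 111/255 = 0.564706 (inverted)
t(2,7) = 4.89 - 4.050·0.564706 = 2.603
Σt over all 10·8 pixels = 103998/425 ≈ 244.7011765
V = pitch²·Σt = 0.9²·103998/425 = 198.208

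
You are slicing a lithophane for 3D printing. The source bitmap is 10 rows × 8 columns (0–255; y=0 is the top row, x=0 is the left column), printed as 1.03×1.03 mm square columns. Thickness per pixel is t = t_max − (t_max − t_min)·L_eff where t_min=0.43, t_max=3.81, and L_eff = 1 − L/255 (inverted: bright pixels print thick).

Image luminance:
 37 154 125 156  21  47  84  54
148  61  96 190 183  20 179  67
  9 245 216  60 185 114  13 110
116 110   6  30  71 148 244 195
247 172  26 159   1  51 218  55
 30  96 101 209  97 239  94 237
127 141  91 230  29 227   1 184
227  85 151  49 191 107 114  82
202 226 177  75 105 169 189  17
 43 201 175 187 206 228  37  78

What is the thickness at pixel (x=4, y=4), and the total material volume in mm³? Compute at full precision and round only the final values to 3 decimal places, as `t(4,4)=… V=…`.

t(4,4)=0.443 V=175.387

span = t_max - t_min = 3.81 - 0.43 = 3.380
L(4,4) = 1, L_eff = 1 - 1/255 = 0.996078 (inverted)
t(4,4) = 3.81 - 3.380·0.996078 = 0.443
Σt over all 10·8 pixels = 123989/750 ≈ 165.3186667
V = pitch²·Σt = 1.03²·123989/750 = 175.387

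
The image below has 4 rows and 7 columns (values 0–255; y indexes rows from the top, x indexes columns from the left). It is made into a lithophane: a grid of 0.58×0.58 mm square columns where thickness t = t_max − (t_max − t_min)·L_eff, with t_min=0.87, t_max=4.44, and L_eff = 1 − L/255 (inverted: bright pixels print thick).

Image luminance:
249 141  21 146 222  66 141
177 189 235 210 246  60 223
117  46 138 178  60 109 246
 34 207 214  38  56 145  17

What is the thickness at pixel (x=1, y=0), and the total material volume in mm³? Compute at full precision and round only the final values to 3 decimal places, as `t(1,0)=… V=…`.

t(1,0)=2.844 V=26.708

span = t_max - t_min = 4.44 - 0.87 = 3.570
L(1,0) = 141, L_eff = 1 - 141/255 = 0.447059 (inverted)
t(1,0) = 4.44 - 3.570·0.447059 = 2.844
Σt over all 4·7 pixels = 79.394
V = pitch²·Σt = 0.58²·79.394 = 26.708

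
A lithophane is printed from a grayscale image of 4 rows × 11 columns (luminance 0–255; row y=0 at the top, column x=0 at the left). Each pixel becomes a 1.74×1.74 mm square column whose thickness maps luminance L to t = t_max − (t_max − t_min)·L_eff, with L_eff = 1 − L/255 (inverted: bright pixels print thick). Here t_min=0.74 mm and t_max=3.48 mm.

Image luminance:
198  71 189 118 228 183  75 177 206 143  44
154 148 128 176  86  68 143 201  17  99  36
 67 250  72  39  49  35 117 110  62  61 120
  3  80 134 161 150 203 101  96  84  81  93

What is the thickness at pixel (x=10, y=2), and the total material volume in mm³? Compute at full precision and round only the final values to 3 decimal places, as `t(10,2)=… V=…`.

t(10,2)=2.029 V=263.060

span = t_max - t_min = 3.48 - 0.74 = 2.740
L(10,2) = 120, L_eff = 1 - 120/255 = 0.529412 (inverted)
t(10,2) = 3.48 - 2.740·0.529412 = 2.029
Σt over all 4·11 pixels = 553906/6375 ≈ 86.8872157
V = pitch²·Σt = 1.74²·553906/6375 = 263.060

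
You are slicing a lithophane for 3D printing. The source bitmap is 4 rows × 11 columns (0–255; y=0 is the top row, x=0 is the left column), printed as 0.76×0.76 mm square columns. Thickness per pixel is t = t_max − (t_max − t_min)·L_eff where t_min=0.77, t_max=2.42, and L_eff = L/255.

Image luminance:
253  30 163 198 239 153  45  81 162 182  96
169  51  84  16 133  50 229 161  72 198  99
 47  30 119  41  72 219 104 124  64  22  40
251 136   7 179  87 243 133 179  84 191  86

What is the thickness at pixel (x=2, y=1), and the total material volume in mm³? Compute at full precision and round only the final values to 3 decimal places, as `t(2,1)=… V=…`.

t(2,1)=1.876 V=41.612

span = t_max - t_min = 2.42 - 0.77 = 1.650
L(2,1) = 84, L_eff = 84/255 = 0.329412
t(2,1) = 2.42 - 1.650·0.329412 = 1.876
Σt over all 4·11 pixels = 61237/850 ≈ 72.0435294
V = pitch²·Σt = 0.76²·61237/850 = 41.612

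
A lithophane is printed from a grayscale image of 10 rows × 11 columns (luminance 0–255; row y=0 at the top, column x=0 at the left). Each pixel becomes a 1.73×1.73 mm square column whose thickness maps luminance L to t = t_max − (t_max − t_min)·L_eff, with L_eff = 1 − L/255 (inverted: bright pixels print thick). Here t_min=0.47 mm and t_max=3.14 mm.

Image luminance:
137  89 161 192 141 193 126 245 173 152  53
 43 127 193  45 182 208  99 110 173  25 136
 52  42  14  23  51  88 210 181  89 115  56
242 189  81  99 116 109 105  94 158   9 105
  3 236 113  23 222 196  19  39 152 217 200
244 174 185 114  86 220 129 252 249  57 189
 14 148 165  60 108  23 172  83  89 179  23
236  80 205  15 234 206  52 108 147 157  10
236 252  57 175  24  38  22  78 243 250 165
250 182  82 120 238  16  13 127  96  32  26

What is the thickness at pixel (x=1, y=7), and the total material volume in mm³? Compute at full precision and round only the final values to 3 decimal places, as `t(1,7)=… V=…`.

t(1,7)=1.308 V=586.751

span = t_max - t_min = 3.14 - 0.47 = 2.670
L(1,7) = 80, L_eff = 1 - 80/255 = 0.686275 (inverted)
t(1,7) = 3.14 - 2.670·0.686275 = 1.308
Σt over all 10·11 pixels = 416601/2125 ≈ 196.0475294
V = pitch²·Σt = 1.73²·416601/2125 = 586.751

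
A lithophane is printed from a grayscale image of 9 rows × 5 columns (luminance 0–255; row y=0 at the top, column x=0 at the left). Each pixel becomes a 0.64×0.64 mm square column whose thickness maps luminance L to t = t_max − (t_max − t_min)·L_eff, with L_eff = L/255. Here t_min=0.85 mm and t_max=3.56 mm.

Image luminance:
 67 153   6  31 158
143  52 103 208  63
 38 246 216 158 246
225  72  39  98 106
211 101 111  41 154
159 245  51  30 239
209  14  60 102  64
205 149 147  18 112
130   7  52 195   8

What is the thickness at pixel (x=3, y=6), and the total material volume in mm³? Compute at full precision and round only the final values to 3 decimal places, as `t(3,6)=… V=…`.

t(3,6)=2.476 V=42.799

span = t_max - t_min = 3.56 - 0.85 = 2.710
L(3,6) = 102, L_eff = 102/255 = 0.400000
t(3,6) = 3.56 - 2.710·0.400000 = 2.476
Σt over all 9·5 pixels = 1332259/12750 ≈ 104.4909020
V = pitch²·Σt = 0.64²·1332259/12750 = 42.799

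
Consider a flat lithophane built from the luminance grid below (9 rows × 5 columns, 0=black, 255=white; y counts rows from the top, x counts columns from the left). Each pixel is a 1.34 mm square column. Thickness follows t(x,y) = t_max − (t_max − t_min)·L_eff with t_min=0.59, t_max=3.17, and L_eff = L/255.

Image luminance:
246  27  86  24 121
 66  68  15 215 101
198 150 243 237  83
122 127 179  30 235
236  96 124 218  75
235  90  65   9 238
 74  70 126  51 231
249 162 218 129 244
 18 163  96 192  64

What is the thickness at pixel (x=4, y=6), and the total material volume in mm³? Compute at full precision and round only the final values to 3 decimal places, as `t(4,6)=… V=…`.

span = t_max - t_min = 3.17 - 0.59 = 2.580
L(4,6) = 231, L_eff = 231/255 = 0.905882
t(4,6) = 3.17 - 2.580·0.905882 = 0.833
Σt over all 9·5 pixels = 692569/8500 ≈ 81.4787059
V = pitch²·Σt = 1.34²·692569/8500 = 146.303

t(4,6)=0.833 V=146.303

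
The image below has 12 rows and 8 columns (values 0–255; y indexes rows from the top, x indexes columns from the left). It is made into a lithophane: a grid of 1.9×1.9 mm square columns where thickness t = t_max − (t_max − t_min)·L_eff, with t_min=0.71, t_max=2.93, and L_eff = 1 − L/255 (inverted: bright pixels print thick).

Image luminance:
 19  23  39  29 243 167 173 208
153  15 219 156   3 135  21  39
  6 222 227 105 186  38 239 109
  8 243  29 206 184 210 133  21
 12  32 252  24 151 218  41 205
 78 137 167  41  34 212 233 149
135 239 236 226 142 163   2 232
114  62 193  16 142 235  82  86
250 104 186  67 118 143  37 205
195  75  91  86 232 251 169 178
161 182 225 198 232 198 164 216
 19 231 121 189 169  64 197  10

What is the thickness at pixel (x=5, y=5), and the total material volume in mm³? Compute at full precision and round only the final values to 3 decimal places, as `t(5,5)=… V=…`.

t(5,5)=2.556 V=656.573

span = t_max - t_min = 2.93 - 0.71 = 2.220
L(5,5) = 212, L_eff = 1 - 212/255 = 0.168627 (inverted)
t(5,5) = 2.93 - 2.220·0.168627 = 2.556
Σt over all 12·8 pixels = 386487/2125 ≈ 181.8762353
V = pitch²·Σt = 1.9²·386487/2125 = 656.573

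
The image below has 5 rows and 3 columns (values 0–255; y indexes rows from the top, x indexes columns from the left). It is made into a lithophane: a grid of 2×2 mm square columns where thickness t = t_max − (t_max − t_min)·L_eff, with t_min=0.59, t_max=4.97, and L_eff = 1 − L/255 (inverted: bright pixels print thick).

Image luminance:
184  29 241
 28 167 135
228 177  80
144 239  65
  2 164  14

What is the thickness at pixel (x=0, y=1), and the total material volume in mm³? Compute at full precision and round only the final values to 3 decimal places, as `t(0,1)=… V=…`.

span = t_max - t_min = 4.97 - 0.59 = 4.380
L(0,1) = 28, L_eff = 1 - 28/255 = 0.890196 (inverted)
t(0,1) = 4.97 - 4.380·0.890196 = 1.071
Σt over all 5·3 pixels = 352187/8500 ≈ 41.4337647
V = pitch²·Σt = 2²·352187/8500 = 165.735

t(0,1)=1.071 V=165.735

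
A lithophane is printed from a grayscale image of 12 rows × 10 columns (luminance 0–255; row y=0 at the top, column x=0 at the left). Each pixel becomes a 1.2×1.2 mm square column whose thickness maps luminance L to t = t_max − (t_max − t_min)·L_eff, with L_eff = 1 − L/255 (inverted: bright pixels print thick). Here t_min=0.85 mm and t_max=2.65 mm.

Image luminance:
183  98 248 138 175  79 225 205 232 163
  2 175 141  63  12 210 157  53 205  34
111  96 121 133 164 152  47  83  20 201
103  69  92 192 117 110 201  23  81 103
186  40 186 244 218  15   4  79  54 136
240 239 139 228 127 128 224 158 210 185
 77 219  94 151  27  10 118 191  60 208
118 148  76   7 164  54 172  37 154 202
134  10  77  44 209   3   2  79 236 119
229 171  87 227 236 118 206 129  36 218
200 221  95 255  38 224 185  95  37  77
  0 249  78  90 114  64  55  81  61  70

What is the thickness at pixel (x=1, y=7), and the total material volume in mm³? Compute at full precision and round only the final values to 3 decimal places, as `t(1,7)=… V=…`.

span = t_max - t_min = 2.65 - 0.85 = 1.800
L(1,7) = 148, L_eff = 1 - 148/255 = 0.419608 (inverted)
t(1,7) = 2.65 - 1.800·0.419608 = 1.895
Σt over all 12·10 pixels = 88959/425 ≈ 209.3152941
V = pitch²·Σt = 1.2²·88959/425 = 301.414

t(1,7)=1.895 V=301.414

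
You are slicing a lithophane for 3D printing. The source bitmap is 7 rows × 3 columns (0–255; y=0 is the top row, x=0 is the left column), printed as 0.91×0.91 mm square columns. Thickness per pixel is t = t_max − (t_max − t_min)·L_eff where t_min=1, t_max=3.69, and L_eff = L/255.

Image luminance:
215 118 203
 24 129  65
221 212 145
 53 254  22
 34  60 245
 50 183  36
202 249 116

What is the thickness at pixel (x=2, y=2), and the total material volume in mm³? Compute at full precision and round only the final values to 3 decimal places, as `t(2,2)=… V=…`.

span = t_max - t_min = 3.69 - 1 = 2.690
L(2,2) = 145, L_eff = 145/255 = 0.568627
t(2,2) = 3.69 - 2.690·0.568627 = 2.160
Σt over all 7·3 pixels = 1213111/25500 ≈ 47.5729804
V = pitch²·Σt = 0.91²·1213111/25500 = 39.395

t(2,2)=2.160 V=39.395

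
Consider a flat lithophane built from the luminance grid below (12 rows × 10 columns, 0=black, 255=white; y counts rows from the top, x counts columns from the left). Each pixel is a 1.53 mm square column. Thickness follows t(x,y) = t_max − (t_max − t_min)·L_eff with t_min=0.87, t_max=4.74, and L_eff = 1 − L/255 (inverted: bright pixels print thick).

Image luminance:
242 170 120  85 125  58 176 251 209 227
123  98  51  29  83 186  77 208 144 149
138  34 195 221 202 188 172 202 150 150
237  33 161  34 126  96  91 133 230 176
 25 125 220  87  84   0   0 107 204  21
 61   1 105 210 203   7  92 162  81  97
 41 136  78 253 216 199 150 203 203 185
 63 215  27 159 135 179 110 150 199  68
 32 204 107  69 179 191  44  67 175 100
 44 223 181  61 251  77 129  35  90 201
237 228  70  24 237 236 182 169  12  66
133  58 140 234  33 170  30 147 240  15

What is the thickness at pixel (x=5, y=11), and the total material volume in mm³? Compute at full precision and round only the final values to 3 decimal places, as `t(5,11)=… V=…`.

t(5,11)=3.450 V=804.360

span = t_max - t_min = 4.74 - 0.87 = 3.870
L(5,11) = 170, L_eff = 1 - 170/255 = 0.333333 (inverted)
t(5,11) = 4.74 - 3.870·0.333333 = 3.450
Σt over all 12·10 pixels = 1460349/4250 ≈ 343.6115294
V = pitch²·Σt = 1.53²·1460349/4250 = 804.360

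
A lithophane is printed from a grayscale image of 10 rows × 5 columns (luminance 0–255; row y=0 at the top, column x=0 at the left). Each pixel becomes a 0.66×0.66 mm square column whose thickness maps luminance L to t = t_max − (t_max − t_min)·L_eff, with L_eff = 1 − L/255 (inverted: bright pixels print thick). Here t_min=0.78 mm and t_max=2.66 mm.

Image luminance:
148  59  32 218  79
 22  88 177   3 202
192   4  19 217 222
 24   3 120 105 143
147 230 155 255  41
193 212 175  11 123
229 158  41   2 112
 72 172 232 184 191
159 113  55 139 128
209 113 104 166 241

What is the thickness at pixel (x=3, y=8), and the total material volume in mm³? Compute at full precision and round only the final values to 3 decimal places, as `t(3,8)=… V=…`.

t(3,8)=1.805 V=37.667

span = t_max - t_min = 2.66 - 0.78 = 1.880
L(3,8) = 139, L_eff = 1 - 139/255 = 0.454902 (inverted)
t(3,8) = 2.66 - 1.880·0.454902 = 1.805
Σt over all 10·5 pixels = 551258/6375 ≈ 86.4718431
V = pitch²·Σt = 0.66²·551258/6375 = 37.667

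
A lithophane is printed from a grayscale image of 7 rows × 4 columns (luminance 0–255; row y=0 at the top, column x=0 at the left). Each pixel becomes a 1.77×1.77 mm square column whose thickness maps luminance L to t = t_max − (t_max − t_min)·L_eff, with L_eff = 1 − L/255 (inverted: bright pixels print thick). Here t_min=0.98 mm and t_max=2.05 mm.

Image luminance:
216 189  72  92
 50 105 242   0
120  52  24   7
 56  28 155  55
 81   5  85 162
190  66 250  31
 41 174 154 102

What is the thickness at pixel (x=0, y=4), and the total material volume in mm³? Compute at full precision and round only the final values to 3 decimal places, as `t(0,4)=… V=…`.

span = t_max - t_min = 2.05 - 0.98 = 1.070
L(0,4) = 81, L_eff = 1 - 81/255 = 0.682353 (inverted)
t(0,4) = 2.05 - 1.070·0.682353 = 1.320
Σt over all 7·4 pixels = 249937/6375 ≈ 39.2058039
V = pitch²·Σt = 1.77²·249937/6375 = 122.828

t(0,4)=1.320 V=122.828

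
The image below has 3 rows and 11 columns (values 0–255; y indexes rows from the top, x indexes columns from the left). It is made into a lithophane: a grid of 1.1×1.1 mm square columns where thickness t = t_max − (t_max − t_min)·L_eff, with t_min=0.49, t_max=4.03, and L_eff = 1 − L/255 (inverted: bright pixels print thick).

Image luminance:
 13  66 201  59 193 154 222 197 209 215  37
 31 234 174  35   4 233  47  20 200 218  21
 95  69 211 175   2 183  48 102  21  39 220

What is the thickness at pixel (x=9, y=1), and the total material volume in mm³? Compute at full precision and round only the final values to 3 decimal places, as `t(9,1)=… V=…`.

t(9,1)=3.516 V=85.883

span = t_max - t_min = 4.03 - 0.49 = 3.540
L(9,1) = 218, L_eff = 1 - 218/255 = 0.145098 (inverted)
t(9,1) = 4.03 - 3.540·0.145098 = 3.516
Σt over all 3·11 pixels = 603309/8500 ≈ 70.9775294
V = pitch²·Σt = 1.1²·603309/8500 = 85.883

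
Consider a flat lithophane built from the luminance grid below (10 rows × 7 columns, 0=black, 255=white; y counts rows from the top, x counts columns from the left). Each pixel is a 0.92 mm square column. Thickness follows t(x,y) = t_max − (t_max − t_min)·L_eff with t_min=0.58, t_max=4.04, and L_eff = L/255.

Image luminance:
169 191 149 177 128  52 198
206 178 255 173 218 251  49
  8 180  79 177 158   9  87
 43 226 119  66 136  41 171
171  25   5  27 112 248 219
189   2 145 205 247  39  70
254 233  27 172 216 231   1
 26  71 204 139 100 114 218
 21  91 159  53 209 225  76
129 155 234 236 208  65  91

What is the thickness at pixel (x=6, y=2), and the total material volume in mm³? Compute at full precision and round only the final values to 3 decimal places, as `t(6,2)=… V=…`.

span = t_max - t_min = 4.04 - 0.58 = 3.460
L(6,2) = 87, L_eff = 87/255 = 0.341176
t(6,2) = 4.04 - 3.460·0.341176 = 2.860
Σt over all 10·7 pixels = 976256/6375 ≈ 153.1381961
V = pitch²·Σt = 0.92²·976256/6375 = 129.616

t(6,2)=2.860 V=129.616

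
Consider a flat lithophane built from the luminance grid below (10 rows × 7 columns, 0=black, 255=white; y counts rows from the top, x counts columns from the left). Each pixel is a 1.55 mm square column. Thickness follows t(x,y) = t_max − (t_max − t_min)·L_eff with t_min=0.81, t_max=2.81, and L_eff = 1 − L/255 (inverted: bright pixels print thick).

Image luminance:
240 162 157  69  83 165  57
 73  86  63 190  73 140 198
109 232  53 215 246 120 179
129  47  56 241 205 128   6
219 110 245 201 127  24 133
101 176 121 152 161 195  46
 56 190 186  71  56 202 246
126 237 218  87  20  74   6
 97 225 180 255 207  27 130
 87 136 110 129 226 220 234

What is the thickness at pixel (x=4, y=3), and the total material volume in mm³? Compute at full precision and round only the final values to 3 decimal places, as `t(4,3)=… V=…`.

t(4,3)=2.418 V=320.338

span = t_max - t_min = 2.81 - 0.81 = 2.000
L(4,3) = 205, L_eff = 1 - 205/255 = 0.196078 (inverted)
t(4,3) = 2.81 - 2.000·0.196078 = 2.418
Σt over all 10·7 pixels = 22667/170 ≈ 133.3352941
V = pitch²·Σt = 1.55²·22667/170 = 320.338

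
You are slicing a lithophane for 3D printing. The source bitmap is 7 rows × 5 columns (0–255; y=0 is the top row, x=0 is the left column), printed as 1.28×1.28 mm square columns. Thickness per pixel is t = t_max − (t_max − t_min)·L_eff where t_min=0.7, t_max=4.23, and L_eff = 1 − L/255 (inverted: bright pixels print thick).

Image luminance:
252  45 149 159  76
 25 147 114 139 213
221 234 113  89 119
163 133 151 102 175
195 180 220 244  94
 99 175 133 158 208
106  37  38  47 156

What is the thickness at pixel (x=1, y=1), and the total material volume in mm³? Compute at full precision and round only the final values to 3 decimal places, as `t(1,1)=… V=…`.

span = t_max - t_min = 4.23 - 0.7 = 3.530
L(1,1) = 147, L_eff = 1 - 147/255 = 0.423529 (inverted)
t(1,1) = 4.23 - 3.530·0.423529 = 2.735
Σt over all 7·5 pixels = 2357627/25500 ≈ 92.4559608
V = pitch²·Σt = 1.28²·2357627/25500 = 151.480

t(1,1)=2.735 V=151.480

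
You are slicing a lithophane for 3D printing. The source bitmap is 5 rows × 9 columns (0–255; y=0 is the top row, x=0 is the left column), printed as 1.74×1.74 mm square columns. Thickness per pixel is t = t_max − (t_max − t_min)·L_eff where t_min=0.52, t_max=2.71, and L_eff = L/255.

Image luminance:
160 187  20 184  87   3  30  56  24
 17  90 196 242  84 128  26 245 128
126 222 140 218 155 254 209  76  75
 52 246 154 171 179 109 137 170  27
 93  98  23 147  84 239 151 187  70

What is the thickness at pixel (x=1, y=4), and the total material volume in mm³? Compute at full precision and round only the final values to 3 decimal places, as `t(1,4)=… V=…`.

span = t_max - t_min = 2.71 - 0.52 = 2.190
L(1,4) = 98, L_eff = 98/255 = 0.384314
t(1,4) = 2.71 - 2.190·0.384314 = 1.868
Σt over all 5·9 pixels = 154772/2125 ≈ 72.8338824
V = pitch²·Σt = 1.74²·154772/2125 = 220.512

t(1,4)=1.868 V=220.512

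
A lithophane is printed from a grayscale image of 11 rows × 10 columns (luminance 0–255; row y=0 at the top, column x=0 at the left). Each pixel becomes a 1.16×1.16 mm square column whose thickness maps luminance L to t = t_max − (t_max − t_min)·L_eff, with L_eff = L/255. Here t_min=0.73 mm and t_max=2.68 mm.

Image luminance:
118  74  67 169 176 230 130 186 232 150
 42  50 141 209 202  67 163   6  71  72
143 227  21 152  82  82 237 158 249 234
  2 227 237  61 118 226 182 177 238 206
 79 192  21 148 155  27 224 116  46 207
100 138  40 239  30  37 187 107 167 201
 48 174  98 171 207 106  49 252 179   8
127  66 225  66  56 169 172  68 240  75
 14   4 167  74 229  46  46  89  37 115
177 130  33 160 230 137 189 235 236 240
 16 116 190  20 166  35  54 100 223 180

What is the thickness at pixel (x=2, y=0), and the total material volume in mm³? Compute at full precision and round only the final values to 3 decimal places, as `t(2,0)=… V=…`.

span = t_max - t_min = 2.68 - 0.73 = 1.950
L(2,0) = 67, L_eff = 67/255 = 0.262745
t(2,0) = 2.68 - 1.950·0.262745 = 2.168
Σt over all 11·10 pixels = 312413/1700 ≈ 183.7723529
V = pitch²·Σt = 1.16²·312413/1700 = 247.284

t(2,0)=2.168 V=247.284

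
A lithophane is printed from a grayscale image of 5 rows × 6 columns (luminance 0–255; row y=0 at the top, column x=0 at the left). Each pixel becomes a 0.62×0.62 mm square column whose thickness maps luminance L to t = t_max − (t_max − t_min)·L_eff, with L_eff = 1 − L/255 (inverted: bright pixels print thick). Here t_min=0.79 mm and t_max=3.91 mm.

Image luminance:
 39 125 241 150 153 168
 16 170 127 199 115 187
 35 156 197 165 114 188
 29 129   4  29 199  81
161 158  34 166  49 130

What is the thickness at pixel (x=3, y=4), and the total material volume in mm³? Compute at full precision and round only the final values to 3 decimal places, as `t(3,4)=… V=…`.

t(3,4)=2.821 V=26.578

span = t_max - t_min = 3.91 - 0.79 = 3.120
L(3,4) = 166, L_eff = 1 - 166/255 = 0.349020 (inverted)
t(3,4) = 3.91 - 3.120·0.349020 = 2.821
Σt over all 5·6 pixels = 293853/4250 ≈ 69.1418824
V = pitch²·Σt = 0.62²·293853/4250 = 26.578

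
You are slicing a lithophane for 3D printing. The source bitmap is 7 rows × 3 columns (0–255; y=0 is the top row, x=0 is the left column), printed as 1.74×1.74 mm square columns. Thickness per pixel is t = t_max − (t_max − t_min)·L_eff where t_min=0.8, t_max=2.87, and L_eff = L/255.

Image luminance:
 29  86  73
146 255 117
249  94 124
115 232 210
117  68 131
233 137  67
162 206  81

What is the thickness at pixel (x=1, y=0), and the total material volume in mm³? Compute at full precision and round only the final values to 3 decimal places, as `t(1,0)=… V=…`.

span = t_max - t_min = 2.87 - 0.8 = 2.070
L(1,0) = 86, L_eff = 86/255 = 0.337255
t(1,0) = 2.87 - 2.070·0.337255 = 2.172
Σt over all 7·3 pixels = 309987/8500 ≈ 36.4690588
V = pitch²·Σt = 1.74²·309987/8500 = 110.414

t(1,0)=2.172 V=110.414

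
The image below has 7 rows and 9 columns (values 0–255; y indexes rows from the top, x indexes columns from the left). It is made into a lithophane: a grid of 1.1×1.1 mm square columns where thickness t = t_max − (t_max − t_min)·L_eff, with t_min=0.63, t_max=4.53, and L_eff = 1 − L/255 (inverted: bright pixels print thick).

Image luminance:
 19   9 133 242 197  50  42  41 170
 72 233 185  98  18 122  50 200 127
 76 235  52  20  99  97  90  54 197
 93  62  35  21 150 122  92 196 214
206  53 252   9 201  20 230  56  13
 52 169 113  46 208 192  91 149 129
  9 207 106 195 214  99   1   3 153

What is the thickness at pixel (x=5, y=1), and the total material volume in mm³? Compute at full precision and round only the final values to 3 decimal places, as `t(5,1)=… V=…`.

t(5,1)=2.496 V=179.213

span = t_max - t_min = 4.53 - 0.63 = 3.900
L(5,1) = 122, L_eff = 1 - 122/255 = 0.521569 (inverted)
t(5,1) = 4.53 - 3.900·0.521569 = 2.496
Σt over all 7·9 pixels = 148.11
V = pitch²·Σt = 1.1²·148.11 = 179.213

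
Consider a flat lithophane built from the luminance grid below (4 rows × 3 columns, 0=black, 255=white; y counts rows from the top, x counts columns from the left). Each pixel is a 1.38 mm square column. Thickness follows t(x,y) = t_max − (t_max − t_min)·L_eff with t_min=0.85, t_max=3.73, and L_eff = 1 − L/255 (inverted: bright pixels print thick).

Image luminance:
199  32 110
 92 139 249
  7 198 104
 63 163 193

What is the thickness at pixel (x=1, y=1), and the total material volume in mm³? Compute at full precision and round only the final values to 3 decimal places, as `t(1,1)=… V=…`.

t(1,1)=2.420 V=52.742

span = t_max - t_min = 3.73 - 0.85 = 2.880
L(1,1) = 139, L_eff = 1 - 139/255 = 0.454902 (inverted)
t(1,1) = 3.73 - 2.880·0.454902 = 2.420
Σt over all 4·3 pixels = 58851/2125 ≈ 27.6945882
V = pitch²·Σt = 1.38²·58851/2125 = 52.742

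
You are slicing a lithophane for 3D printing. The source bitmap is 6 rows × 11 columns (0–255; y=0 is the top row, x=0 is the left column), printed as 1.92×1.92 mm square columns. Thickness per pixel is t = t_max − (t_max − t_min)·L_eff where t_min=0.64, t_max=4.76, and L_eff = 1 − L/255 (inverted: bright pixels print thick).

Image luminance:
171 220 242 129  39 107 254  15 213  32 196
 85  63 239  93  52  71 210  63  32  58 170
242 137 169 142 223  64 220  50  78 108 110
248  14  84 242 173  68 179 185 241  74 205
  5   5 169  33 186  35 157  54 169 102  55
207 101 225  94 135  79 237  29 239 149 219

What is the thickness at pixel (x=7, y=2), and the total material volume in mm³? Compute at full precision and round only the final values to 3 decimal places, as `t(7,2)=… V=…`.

t(7,2)=1.448 V=673.534

span = t_max - t_min = 4.76 - 0.64 = 4.120
L(7,2) = 50, L_eff = 1 - 50/255 = 0.803922 (inverted)
t(7,2) = 4.76 - 4.120·0.803922 = 1.448
Σt over all 6·11 pixels = 388254/2125 ≈ 182.7077647
V = pitch²·Σt = 1.92²·388254/2125 = 673.534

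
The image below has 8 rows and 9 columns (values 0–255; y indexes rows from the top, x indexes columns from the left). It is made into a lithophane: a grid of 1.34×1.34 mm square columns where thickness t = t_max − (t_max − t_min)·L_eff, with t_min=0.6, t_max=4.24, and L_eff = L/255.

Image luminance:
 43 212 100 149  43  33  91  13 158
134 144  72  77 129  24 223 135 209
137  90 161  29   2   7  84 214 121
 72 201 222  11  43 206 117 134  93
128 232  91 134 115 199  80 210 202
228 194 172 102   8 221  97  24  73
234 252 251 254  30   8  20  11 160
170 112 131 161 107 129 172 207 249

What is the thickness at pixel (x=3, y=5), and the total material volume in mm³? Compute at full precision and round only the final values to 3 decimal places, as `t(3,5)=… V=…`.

t(3,5)=2.784 V=314.890

span = t_max - t_min = 4.24 - 0.6 = 3.640
L(3,5) = 102, L_eff = 102/255 = 0.400000
t(3,5) = 4.24 - 3.640·0.400000 = 2.784
Σt over all 8·9 pixels = 1117969/6375 ≈ 175.3676863
V = pitch²·Σt = 1.34²·1117969/6375 = 314.890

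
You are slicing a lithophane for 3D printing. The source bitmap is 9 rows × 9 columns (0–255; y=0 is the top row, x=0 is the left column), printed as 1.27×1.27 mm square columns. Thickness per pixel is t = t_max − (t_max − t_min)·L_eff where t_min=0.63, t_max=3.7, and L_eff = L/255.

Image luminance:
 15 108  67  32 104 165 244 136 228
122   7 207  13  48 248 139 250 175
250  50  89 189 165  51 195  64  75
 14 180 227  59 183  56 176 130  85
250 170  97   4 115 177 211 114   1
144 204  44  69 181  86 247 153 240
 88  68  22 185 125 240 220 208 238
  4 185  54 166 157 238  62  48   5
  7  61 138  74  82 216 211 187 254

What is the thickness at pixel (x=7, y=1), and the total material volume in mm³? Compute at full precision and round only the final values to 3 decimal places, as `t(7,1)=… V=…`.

t(7,1)=0.690 V=277.632

span = t_max - t_min = 3.7 - 0.63 = 3.070
L(7,1) = 250, L_eff = 250/255 = 0.980392
t(7,1) = 3.7 - 3.070·0.980392 = 0.690
Σt over all 9·9 pixels = 731563/4250 ≈ 172.1324706
V = pitch²·Σt = 1.27²·731563/4250 = 277.632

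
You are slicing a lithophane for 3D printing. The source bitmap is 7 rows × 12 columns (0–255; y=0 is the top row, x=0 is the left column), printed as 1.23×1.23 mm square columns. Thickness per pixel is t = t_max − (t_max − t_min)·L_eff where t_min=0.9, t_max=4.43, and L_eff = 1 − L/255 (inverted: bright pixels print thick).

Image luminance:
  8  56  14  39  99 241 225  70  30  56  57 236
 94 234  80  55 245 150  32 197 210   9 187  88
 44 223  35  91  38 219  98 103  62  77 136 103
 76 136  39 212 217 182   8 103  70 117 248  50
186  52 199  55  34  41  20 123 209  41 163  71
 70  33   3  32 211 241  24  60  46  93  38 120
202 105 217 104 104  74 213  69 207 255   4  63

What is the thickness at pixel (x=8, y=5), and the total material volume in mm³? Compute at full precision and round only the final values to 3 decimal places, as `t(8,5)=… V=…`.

t(8,5)=1.537 V=306.656

span = t_max - t_min = 4.43 - 0.9 = 3.530
L(8,5) = 46, L_eff = 1 - 46/255 = 0.819608 (inverted)
t(8,5) = 4.43 - 3.530·0.819608 = 1.537
Σt over all 7·12 pixels = 5168693/25500 ≈ 202.6938431
V = pitch²·Σt = 1.23²·5168693/25500 = 306.656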